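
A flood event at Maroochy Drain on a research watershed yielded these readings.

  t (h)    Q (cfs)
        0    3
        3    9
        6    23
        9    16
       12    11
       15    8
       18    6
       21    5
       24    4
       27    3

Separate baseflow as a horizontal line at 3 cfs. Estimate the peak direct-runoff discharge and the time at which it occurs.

Subtracting baseflow gives direct-runoff ordinates: 0.0, 6.0, 20.0, 13.0, 8.0, 5.0, 3.0, 2.0, 1.0, 0.0 cfs.
The maximum is 20.0 cfs, occurring at the reading for t = 6 h.

Q_p = 20.0 cfs at t = 6 h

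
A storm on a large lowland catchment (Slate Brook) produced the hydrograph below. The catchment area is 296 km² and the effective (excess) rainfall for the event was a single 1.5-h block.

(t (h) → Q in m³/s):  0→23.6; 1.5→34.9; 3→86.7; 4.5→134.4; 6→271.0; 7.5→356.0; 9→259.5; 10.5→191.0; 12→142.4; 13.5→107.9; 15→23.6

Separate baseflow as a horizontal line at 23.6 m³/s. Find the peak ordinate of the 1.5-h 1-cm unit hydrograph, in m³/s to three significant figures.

U_p ≈ 133 m³/s

Direct runoff: 0.0, 11.3, 63.1, 110.8, 247.4, 332.4, 235.9, 167.4, 118.8, 84.3, 0.0 m³/s; ΣQ_DR = 1371 m³/s, peak = 332.4 m³/s.
Runoff depth d = ΣQ_DR·Δt / A = 1371 × 5400 / (296 km²) = 25.02 mm.
The 1-cm UH is the DRH scaled by (10 mm)/d, so U_p = 332.4 × 10/25.02 = 133 m³/s.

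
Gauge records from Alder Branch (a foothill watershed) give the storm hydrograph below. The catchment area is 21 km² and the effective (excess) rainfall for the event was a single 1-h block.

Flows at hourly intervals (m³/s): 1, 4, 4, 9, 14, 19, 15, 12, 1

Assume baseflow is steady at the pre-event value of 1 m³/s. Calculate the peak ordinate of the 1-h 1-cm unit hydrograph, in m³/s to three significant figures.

U_p ≈ 15.0 m³/s

Direct runoff: 0.0, 3.0, 3.0, 8.0, 13.0, 18.0, 14.0, 11.0, 0.0 m³/s; ΣQ_DR = 70.00 m³/s, peak = 18.0 m³/s.
Runoff depth d = ΣQ_DR·Δt / A = 70.00 × 3600 / (21 km²) = 12.00 mm.
The 1-cm UH is the DRH scaled by (10 mm)/d, so U_p = 18.0 × 10/12.00 = 15.0 m³/s.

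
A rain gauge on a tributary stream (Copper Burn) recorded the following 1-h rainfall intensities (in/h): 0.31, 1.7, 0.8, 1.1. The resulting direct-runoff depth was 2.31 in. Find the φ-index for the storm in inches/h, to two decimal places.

φ ≈ 0.43 in/h

Only the 3 blocks with intensity above φ contribute runoff: 1.7, 0.8, 1.1 in/h.
Σ(I−φ)·Δt = d  ⇒  (1.7+0.8+1.1 − 3φ)·1 = 2.31
φ = (3.600 − 2.31/1) / 3 = 0.43 in/h.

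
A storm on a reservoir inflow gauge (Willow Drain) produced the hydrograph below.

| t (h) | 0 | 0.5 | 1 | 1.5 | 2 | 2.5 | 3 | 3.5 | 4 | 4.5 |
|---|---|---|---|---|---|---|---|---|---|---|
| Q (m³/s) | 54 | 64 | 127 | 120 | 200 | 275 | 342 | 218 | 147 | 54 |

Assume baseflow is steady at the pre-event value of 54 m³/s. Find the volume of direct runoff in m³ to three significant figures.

Direct-runoff ordinates (Q − Q_b): 0.0, 10.0, 73.0, 66.0, 146.0, 221.0, 288.0, 164.0, 93.0, 0.0 m³/s.
ΣQ_DR = 1061 m³/s.
With Δt = 0.5 h = 1800 s, V = ΣQ_DR · Δt = 1061 × 1800 = 1.91 × 10^6 m³.

V ≈ 1.91 × 10^6 m³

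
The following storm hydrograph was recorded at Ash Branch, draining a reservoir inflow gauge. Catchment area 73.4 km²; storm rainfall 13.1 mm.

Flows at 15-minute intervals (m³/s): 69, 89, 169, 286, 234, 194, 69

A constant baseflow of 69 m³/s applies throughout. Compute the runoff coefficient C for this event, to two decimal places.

C ≈ 0.59

ΣQ_DR = 627.0 m³/s; V = ΣQ_DR·Δt = 5.643 × 10^5 m³.
Runoff depth d = V / A = 7.688 mm.
C = d / P = 7.688 / 13.1 = 0.59.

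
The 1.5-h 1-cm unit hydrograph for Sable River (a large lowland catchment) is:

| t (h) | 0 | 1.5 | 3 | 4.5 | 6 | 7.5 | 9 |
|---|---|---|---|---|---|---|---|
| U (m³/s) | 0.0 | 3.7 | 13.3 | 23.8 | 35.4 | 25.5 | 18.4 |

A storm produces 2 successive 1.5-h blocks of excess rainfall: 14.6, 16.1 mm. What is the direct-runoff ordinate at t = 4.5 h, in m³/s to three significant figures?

Q ≈ 56.2 m³/s

By discrete convolution, Q_j = Σ (P_i / 10 mm) · U_{j−i}.
At t = 4.5 h (j=3): Q = (14.6/10)·23.8 + (16.1/10)·13.3 = 56.2 m³/s.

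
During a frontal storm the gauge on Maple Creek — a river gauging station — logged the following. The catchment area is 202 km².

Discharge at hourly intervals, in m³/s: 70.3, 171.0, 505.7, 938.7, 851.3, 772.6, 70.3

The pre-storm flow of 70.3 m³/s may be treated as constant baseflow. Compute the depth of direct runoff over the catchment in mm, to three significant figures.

Direct runoff: 0.0, 100.7, 435.4, 868.4, 781.0, 702.3, 0.0 m³/s; ΣQ_DR = 2888 m³/s.
V = ΣQ_DR · Δt = 2888 × 3600 s = 1.040 × 10^7 m³.
Over A = 202 km², depth = V / A = 51.5 mm.

d ≈ 51.5 mm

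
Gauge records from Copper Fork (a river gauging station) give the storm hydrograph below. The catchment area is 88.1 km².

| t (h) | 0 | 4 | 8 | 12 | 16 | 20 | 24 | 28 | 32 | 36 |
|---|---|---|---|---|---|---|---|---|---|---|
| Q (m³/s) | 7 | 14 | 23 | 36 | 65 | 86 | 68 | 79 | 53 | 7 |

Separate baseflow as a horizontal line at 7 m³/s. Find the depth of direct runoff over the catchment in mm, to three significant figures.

Direct runoff: 0.0, 7.0, 16.0, 29.0, 58.0, 79.0, 61.0, 72.0, 46.0, 0.0 m³/s; ΣQ_DR = 368.0 m³/s.
V = ΣQ_DR · Δt = 368.0 × 14400 s = 5.299 × 10^6 m³.
Over A = 88.1 km², depth = V / A = 60.1 mm.

d ≈ 60.1 mm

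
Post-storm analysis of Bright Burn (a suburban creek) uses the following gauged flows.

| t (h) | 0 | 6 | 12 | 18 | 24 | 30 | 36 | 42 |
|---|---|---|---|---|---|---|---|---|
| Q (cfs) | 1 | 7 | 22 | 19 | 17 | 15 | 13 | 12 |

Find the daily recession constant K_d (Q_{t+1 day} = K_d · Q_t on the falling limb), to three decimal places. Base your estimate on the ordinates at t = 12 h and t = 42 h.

Between t = 12 h and t = 42 h the flow falls from 22 to 12 cfs over 5×6 h = 30 h.
Per-interval ratio K = (12/22)^(1/5) = 0.8858; K_d = K^(24/6) = 0.616.

K_d ≈ 0.616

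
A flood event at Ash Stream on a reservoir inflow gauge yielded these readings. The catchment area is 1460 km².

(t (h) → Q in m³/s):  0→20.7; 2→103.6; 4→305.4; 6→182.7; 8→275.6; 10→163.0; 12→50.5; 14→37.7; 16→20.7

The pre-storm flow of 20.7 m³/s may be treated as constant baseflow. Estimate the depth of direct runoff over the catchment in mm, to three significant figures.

Direct runoff: 0.0, 82.9, 284.7, 162.0, 254.9, 142.3, 29.8, 17.0, 0.0 m³/s; ΣQ_DR = 973.6 m³/s.
V = ΣQ_DR · Δt = 973.6 × 7200 s = 7.010 × 10^6 m³.
Over A = 1460 km², depth = V / A = 4.80 mm.

d ≈ 4.80 mm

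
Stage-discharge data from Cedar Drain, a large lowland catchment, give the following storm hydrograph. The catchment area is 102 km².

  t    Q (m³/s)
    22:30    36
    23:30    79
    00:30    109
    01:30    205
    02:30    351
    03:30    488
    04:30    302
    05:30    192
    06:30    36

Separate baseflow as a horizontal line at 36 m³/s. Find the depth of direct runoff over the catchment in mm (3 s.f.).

d ≈ 52.0 mm

Direct runoff: 0.0, 43.0, 73.0, 169.0, 315.0, 452.0, 266.0, 156.0, 0.0 m³/s; ΣQ_DR = 1474 m³/s.
V = ΣQ_DR · Δt = 1474 × 3600 s = 5.306 × 10^6 m³.
Over A = 102 km², depth = V / A = 52.0 mm.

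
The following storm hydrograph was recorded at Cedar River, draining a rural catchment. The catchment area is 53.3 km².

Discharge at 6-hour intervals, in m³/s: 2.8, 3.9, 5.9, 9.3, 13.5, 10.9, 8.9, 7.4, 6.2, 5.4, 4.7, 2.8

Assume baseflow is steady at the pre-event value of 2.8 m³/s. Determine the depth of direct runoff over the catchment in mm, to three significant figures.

d ≈ 19.5 mm

Direct runoff: 0.0, 1.1, 3.1, 6.5, 10.7, 8.1, 6.1, 4.6, 3.4, 2.6, 1.9, 0.0 m³/s; ΣQ_DR = 48.10 m³/s.
V = ΣQ_DR · Δt = 48.10 × 21600 s = 1.039 × 10^6 m³.
Over A = 53.3 km², depth = V / A = 19.5 mm.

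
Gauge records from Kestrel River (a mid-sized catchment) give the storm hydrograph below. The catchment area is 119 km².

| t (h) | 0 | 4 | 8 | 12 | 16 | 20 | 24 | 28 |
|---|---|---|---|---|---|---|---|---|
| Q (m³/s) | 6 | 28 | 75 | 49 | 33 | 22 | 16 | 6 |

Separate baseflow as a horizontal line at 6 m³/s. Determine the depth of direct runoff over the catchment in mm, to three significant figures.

d ≈ 22.6 mm

Direct runoff: 0.0, 22.0, 69.0, 43.0, 27.0, 16.0, 10.0, 0.0 m³/s; ΣQ_DR = 187.0 m³/s.
V = ΣQ_DR · Δt = 187.0 × 14400 s = 2.693 × 10^6 m³.
Over A = 119 km², depth = V / A = 22.6 mm.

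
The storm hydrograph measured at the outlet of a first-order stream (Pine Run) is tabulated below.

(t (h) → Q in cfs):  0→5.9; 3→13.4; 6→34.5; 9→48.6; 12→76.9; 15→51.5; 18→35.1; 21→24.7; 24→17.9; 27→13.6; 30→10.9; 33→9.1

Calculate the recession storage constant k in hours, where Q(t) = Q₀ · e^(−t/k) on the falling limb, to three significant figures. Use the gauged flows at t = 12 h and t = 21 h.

On the falling limb, Q drops from 76.9 to 24.7 cfs between t = 12 h and t = 21 h (Δt = 9 h).
k = −Δt / ln(Q₂/Q₁) = −9 / ln(24.7/76.9) = 7.92 h.

k ≈ 7.92 h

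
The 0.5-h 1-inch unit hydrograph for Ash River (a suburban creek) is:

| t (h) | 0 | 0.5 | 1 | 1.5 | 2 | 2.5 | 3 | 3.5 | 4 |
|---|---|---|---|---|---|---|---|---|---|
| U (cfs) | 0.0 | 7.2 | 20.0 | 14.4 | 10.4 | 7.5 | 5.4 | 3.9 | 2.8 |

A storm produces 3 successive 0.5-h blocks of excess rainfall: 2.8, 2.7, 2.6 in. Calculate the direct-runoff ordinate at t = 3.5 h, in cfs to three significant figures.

By discrete convolution, Q_j = Σ (P_i / 1 in) · U_{j−i}.
At t = 3.5 h (j=7): Q = (2.8/1)·3.9 + (2.7/1)·5.4 + (2.6/1)·7.5 = 45.0 cfs.

Q ≈ 45.0 cfs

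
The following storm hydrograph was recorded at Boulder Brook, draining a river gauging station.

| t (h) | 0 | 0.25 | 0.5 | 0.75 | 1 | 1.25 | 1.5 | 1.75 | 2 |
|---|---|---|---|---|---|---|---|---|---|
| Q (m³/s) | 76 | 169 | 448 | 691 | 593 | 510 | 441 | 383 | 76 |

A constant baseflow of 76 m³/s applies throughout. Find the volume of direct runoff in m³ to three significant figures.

Direct-runoff ordinates (Q − Q_b): 0.0, 93.0, 372.0, 615.0, 517.0, 434.0, 365.0, 307.0, 0.0 m³/s.
ΣQ_DR = 2703 m³/s.
With Δt = 0.25 h = 900 s, V = ΣQ_DR · Δt = 2703 × 900 = 2.43 × 10^6 m³.

V ≈ 2.43 × 10^6 m³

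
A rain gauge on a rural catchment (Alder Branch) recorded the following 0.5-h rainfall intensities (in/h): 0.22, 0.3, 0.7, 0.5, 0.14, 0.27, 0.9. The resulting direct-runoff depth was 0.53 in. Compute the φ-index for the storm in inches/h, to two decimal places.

φ ≈ 0.35 in/h

Only the 3 blocks with intensity above φ contribute runoff: 0.7, 0.5, 0.9 in/h.
Σ(I−φ)·Δt = d  ⇒  (0.7+0.5+0.9 − 3φ)·0.5 = 0.53
φ = (2.100 − 0.53/0.5) / 3 = 0.35 in/h.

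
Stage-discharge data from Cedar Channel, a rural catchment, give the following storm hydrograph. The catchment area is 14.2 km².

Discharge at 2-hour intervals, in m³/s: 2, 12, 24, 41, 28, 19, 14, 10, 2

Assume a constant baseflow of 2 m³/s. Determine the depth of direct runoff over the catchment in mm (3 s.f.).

Direct runoff: 0.0, 10.0, 22.0, 39.0, 26.0, 17.0, 12.0, 8.0, 0.0 m³/s; ΣQ_DR = 134.0 m³/s.
V = ΣQ_DR · Δt = 134.0 × 7200 s = 9.648 × 10^5 m³.
Over A = 14.2 km², depth = V / A = 67.9 mm.

d ≈ 67.9 mm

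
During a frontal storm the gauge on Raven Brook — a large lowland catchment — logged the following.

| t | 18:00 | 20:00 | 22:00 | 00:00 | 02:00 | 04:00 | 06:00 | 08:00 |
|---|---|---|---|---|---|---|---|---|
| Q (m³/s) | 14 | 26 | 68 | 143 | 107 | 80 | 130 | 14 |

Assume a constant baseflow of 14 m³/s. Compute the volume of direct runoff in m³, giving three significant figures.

V ≈ 3.38 × 10^6 m³

Direct-runoff ordinates (Q − Q_b): 0.0, 12.0, 54.0, 129.0, 93.0, 66.0, 116.0, 0.0 m³/s.
ΣQ_DR = 470.0 m³/s.
With Δt = 2 h = 7200 s, V = ΣQ_DR · Δt = 470.0 × 7200 = 3.38 × 10^6 m³.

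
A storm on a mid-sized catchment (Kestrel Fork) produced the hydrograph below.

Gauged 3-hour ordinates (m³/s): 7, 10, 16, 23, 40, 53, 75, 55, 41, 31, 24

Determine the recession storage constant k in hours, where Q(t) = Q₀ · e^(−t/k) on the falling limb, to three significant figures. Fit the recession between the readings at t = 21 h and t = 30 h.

k ≈ 10.9 h

On the falling limb, Q drops from 55 to 24 m³/s between t = 21 h and t = 30 h (Δt = 9 h).
k = −Δt / ln(Q₂/Q₁) = −9 / ln(24/55) = 10.9 h.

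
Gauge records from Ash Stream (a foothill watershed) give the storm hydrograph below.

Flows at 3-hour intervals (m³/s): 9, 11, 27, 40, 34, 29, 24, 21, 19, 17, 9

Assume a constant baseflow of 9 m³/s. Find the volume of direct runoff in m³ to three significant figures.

V ≈ 1.52 × 10^6 m³

Direct-runoff ordinates (Q − Q_b): 0.0, 2.0, 18.0, 31.0, 25.0, 20.0, 15.0, 12.0, 10.0, 8.0, 0.0 m³/s.
ΣQ_DR = 141.0 m³/s.
With Δt = 3 h = 10800 s, V = ΣQ_DR · Δt = 141.0 × 10800 = 1.52 × 10^6 m³.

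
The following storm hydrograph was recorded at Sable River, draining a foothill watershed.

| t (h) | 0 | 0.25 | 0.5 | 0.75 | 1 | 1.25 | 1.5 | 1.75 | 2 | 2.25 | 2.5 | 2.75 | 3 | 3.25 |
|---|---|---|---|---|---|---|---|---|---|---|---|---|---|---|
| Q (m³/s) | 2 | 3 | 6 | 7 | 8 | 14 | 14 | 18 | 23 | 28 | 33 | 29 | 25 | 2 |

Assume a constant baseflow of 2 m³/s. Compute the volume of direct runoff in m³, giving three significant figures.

V ≈ 1.66 × 10^5 m³

Direct-runoff ordinates (Q − Q_b): 0.0, 1.0, 4.0, 5.0, 6.0, 12.0, 12.0, 16.0, 21.0, 26.0, 31.0, 27.0, 23.0, 0.0 m³/s.
ΣQ_DR = 184.0 m³/s.
With Δt = 0.25 h = 900 s, V = ΣQ_DR · Δt = 184.0 × 900 = 1.66 × 10^5 m³.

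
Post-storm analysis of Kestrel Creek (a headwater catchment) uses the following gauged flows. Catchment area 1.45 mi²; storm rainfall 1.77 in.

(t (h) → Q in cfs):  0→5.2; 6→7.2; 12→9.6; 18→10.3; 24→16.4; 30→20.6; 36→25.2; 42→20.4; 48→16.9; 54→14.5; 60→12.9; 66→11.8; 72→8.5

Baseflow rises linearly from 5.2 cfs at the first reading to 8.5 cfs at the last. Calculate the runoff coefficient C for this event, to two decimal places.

C ≈ 0.33

ΣQ_DR = 90.45 cfs; V = ΣQ_DR·Δt = 1.954 × 10^6 ft³.
Runoff depth d = V / A = 0.5800 in.
C = d / P = 0.5800 / 1.77 = 0.33.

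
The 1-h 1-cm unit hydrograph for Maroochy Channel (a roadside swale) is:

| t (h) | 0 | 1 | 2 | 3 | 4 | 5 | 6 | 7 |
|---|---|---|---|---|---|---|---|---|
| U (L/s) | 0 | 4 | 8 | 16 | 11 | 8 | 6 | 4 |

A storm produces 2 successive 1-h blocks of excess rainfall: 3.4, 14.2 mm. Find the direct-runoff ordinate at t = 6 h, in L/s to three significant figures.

Q ≈ 13.4 L/s

By discrete convolution, Q_j = Σ (P_i / 10 mm) · U_{j−i}.
At t = 6 h (j=6): Q = (3.4/10)·6 + (14.2/10)·8 = 13.4 L/s.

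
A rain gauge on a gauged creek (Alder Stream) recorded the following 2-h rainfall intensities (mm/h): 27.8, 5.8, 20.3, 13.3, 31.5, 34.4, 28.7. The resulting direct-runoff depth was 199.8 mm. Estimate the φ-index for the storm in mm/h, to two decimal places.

φ ≈ 9.35 mm/h

Only the 6 blocks with intensity above φ contribute runoff: 27.8, 20.3, 13.3, 31.5, 34.4, 28.7 mm/h.
Σ(I−φ)·Δt = d  ⇒  (27.8+20.3+13.3+31.5+34.4+28.7 − 6φ)·2 = 199.8
φ = (156.0 − 199.8/2) / 6 = 9.35 mm/h.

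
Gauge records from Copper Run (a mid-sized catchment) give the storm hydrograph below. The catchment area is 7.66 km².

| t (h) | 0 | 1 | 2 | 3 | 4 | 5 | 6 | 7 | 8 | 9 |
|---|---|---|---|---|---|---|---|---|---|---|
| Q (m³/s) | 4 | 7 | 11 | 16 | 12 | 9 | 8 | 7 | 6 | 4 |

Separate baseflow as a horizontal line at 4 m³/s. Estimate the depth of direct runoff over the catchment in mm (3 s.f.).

Direct runoff: 0.0, 3.0, 7.0, 12.0, 8.0, 5.0, 4.0, 3.0, 2.0, 0.0 m³/s; ΣQ_DR = 44.00 m³/s.
V = ΣQ_DR · Δt = 44.00 × 3600 s = 1.584 × 10^5 m³.
Over A = 7.66 km², depth = V / A = 20.7 mm.

d ≈ 20.7 mm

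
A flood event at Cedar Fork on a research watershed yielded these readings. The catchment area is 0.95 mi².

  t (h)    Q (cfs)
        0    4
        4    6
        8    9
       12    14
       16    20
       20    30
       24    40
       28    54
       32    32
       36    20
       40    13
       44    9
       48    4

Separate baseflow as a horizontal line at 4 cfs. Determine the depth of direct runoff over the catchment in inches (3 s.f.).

Direct runoff: 0.0, 2.0, 5.0, 10.0, 16.0, 26.0, 36.0, 50.0, 28.0, 16.0, 9.0, 5.0, 0.0 cfs; ΣQ_DR = 203.0 cfs.
V = ΣQ_DR · Δt = 203.0 × 14400 s = 2.923 × 10^6 ft³.
Over A = 0.95 mi², depth = V / A = 1.32 in.

d ≈ 1.32 in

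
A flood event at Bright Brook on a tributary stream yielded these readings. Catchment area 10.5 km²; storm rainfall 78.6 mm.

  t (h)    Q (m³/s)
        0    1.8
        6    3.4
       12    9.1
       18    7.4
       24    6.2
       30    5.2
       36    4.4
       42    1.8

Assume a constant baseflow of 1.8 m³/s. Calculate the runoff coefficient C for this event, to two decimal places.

C ≈ 0.65

ΣQ_DR = 24.90 m³/s; V = ΣQ_DR·Δt = 5.378 × 10^5 m³.
Runoff depth d = V / A = 51.22 mm.
C = d / P = 51.22 / 78.6 = 0.65.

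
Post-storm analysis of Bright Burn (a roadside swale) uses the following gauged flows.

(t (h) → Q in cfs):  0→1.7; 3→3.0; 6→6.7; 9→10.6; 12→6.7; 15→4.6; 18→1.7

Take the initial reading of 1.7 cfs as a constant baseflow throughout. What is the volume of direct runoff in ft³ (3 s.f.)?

V ≈ 2.49 × 10^5 ft³

Direct-runoff ordinates (Q − Q_b): 0.0, 1.3, 5.0, 8.9, 5.0, 2.9, 0.0 cfs.
ΣQ_DR = 23.10 cfs.
With Δt = 3 h = 10800 s, V = ΣQ_DR · Δt = 23.10 × 10800 = 2.49 × 10^5 ft³.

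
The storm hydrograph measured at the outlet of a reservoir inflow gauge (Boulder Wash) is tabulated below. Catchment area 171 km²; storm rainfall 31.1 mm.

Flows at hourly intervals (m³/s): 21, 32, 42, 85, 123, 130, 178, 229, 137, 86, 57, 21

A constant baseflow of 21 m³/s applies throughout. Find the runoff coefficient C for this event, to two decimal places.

ΣQ_DR = 889.0 m³/s; V = ΣQ_DR·Δt = 3.200 × 10^6 m³.
Runoff depth d = V / A = 18.72 mm.
C = d / P = 18.72 / 31.1 = 0.60.

C ≈ 0.60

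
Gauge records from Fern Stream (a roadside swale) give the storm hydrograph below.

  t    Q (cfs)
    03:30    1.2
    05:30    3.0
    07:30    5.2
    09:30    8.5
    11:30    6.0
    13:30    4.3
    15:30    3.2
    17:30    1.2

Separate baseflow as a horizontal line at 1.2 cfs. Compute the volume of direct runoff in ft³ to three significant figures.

V ≈ 1.66 × 10^5 ft³

Direct-runoff ordinates (Q − Q_b): 0.0, 1.8, 4.0, 7.3, 4.8, 3.1, 2.0, 0.0 cfs.
ΣQ_DR = 23.00 cfs.
With Δt = 2 h = 7200 s, V = ΣQ_DR · Δt = 23.00 × 7200 = 1.66 × 10^5 ft³.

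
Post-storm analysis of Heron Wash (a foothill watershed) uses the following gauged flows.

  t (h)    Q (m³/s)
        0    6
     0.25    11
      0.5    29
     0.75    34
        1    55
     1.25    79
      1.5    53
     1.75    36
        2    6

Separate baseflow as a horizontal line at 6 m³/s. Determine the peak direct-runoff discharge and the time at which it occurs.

Q_p = 73.0 m³/s at t = 1.25 h

Subtracting baseflow gives direct-runoff ordinates: 0.0, 5.0, 23.0, 28.0, 49.0, 73.0, 47.0, 30.0, 0.0 m³/s.
The maximum is 73.0 m³/s, occurring at the reading for t = 1.25 h.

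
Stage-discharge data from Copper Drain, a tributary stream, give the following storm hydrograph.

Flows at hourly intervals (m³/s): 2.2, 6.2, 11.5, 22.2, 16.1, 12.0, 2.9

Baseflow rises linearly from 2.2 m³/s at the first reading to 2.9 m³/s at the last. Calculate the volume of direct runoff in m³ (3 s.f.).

Direct-runoff ordinates (Q − Q_b): 0.00, 3.88, 9.07, 19.65, 13.43, 9.22, 0.00 m³/s.
ΣQ_DR = 55.25 m³/s.
With Δt = 1 h = 3600 s, V = ΣQ_DR · Δt = 55.25 × 3600 = 1.99 × 10^5 m³.

V ≈ 1.99 × 10^5 m³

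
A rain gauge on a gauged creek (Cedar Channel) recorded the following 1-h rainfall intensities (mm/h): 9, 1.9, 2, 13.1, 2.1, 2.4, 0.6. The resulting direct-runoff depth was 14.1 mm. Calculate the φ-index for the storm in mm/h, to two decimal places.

φ ≈ 4.00 mm/h

Only the 2 blocks with intensity above φ contribute runoff: 9, 13.1 mm/h.
Σ(I−φ)·Δt = d  ⇒  (9+13.1 − 2φ)·1 = 14.1
φ = (22.10 − 14.1/1) / 2 = 4.00 mm/h.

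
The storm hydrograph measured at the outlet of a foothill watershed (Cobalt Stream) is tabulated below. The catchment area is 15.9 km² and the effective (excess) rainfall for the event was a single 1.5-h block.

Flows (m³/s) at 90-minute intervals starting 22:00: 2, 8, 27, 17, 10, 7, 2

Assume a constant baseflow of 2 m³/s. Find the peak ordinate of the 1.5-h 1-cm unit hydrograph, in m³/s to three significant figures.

U_p ≈ 12.5 m³/s

Direct runoff: 0.0, 6.0, 25.0, 15.0, 8.0, 5.0, 0.0 m³/s; ΣQ_DR = 59.00 m³/s, peak = 25.0 m³/s.
Runoff depth d = ΣQ_DR·Δt / A = 59.00 × 5400 / (15.9 km²) = 20.04 mm.
The 1-cm UH is the DRH scaled by (10 mm)/d, so U_p = 25.0 × 10/20.04 = 12.5 m³/s.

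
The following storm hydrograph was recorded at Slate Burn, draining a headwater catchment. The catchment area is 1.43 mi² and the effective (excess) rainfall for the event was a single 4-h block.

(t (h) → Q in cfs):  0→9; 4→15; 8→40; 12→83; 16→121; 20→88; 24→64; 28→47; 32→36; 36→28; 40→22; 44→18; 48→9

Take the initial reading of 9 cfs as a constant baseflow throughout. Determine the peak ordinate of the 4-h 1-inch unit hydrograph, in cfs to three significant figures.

U_p ≈ 55.8 cfs

Direct runoff: 0.0, 6.0, 31.0, 74.0, 112.0, 79.0, 55.0, 38.0, 27.0, 19.0, 13.0, 9.0, 0.0 cfs; ΣQ_DR = 463.0 cfs, peak = 112.0 cfs.
Runoff depth d = ΣQ_DR·Δt / A = 463.0 × 14400 / (1.43 mi²) = 2.007 in.
The 1-inch UH is the DRH scaled by (1 in)/d, so U_p = 112.0 × 1/2.007 = 55.8 cfs.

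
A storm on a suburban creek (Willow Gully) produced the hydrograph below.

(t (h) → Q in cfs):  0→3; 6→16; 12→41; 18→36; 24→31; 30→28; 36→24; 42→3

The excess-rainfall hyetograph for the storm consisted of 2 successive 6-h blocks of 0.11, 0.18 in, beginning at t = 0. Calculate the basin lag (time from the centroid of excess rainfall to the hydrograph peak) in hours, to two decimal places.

t_L ≈ 5.28 h

Centroid of excess rainfall: t_c = Σ P_i·t̄_i / ΣP_i = 6.7241 h (block centres at 3, 9 h).
Hydrograph peak occurs at t = 12 h, so basin lag t_L = 12 − 6.7241 = 5.28 h.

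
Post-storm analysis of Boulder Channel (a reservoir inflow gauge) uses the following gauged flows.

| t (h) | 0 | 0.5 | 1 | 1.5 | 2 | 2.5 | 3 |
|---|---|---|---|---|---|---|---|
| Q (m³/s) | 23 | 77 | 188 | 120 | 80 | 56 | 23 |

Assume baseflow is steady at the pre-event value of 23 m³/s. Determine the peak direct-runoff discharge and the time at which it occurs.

Q_p = 165.0 m³/s at t = 1 h

Subtracting baseflow gives direct-runoff ordinates: 0.0, 54.0, 165.0, 97.0, 57.0, 33.0, 0.0 m³/s.
The maximum is 165.0 m³/s, occurring at the reading for t = 1 h.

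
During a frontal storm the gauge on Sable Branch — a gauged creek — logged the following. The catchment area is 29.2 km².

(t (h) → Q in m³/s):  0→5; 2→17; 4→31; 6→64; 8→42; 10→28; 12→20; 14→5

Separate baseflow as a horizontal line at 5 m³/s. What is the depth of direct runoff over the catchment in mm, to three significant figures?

Direct runoff: 0.0, 12.0, 26.0, 59.0, 37.0, 23.0, 15.0, 0.0 m³/s; ΣQ_DR = 172.0 m³/s.
V = ΣQ_DR · Δt = 172.0 × 7200 s = 1.238 × 10^6 m³.
Over A = 29.2 km², depth = V / A = 42.4 mm.

d ≈ 42.4 mm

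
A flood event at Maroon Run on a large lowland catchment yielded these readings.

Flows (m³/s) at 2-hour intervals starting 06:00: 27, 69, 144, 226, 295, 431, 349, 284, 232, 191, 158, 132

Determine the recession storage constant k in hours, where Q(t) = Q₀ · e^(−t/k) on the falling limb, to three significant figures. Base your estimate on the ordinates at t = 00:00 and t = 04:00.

k ≈ 10.8 h

On the falling limb, Q drops from 191 to 132 m³/s between t = 00:00 and t = 04:00 (Δt = 4 h).
k = −Δt / ln(Q₂/Q₁) = −4 / ln(132/191) = 10.8 h.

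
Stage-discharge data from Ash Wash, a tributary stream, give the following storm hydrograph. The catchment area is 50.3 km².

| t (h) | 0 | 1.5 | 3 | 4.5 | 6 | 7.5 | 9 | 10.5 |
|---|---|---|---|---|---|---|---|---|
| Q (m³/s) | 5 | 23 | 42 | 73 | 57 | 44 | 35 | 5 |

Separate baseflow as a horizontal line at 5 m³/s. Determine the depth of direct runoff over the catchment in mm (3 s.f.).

Direct runoff: 0.0, 18.0, 37.0, 68.0, 52.0, 39.0, 30.0, 0.0 m³/s; ΣQ_DR = 244.0 m³/s.
V = ΣQ_DR · Δt = 244.0 × 5400 s = 1.318 × 10^6 m³.
Over A = 50.3 km², depth = V / A = 26.2 mm.

d ≈ 26.2 mm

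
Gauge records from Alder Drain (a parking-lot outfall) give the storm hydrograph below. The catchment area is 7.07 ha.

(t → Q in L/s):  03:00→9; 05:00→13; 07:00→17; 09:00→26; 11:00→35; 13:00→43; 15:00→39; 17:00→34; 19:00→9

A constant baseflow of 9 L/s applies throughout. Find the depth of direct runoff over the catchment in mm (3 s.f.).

d ≈ 14.7 mm

Direct runoff: 0.0, 4.0, 8.0, 17.0, 26.0, 34.0, 30.0, 25.0, 0.0 L/s; ΣQ_DR = 144.0 L/s.
V = ΣQ_DR · Δt = 144.0 × 7200 s = 1.037 × 10^6 L.
Over A = 7.07 ha, depth = V / A = 14.7 mm.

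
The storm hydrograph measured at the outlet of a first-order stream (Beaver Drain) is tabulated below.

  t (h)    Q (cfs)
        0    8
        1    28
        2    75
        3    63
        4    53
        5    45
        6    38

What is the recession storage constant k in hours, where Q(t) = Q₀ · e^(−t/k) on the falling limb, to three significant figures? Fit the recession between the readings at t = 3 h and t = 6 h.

On the falling limb, Q drops from 63 to 38 cfs between t = 3 h and t = 6 h (Δt = 3 h).
k = −Δt / ln(Q₂/Q₁) = −3 / ln(38/63) = 5.93 h.

k ≈ 5.93 h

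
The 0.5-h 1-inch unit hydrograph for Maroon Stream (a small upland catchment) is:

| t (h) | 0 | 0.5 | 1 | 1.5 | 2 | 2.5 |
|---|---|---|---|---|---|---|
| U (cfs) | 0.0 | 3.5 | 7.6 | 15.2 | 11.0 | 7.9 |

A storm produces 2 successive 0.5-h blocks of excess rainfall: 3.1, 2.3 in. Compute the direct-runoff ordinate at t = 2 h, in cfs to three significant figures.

By discrete convolution, Q_j = Σ (P_i / 1 in) · U_{j−i}.
At t = 2 h (j=4): Q = (3.1/1)·11.0 + (2.3/1)·15.2 = 69.1 cfs.

Q ≈ 69.1 cfs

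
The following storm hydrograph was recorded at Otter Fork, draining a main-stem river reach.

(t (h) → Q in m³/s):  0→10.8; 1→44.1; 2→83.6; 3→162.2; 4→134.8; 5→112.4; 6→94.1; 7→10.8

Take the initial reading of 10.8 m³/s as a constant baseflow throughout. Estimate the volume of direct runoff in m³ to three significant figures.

Direct-runoff ordinates (Q − Q_b): 0.0, 33.3, 72.8, 151.4, 124.0, 101.6, 83.3, 0.0 m³/s.
ΣQ_DR = 566.4 m³/s.
With Δt = 1 h = 3600 s, V = ΣQ_DR · Δt = 566.4 × 3600 = 2.04 × 10^6 m³.

V ≈ 2.04 × 10^6 m³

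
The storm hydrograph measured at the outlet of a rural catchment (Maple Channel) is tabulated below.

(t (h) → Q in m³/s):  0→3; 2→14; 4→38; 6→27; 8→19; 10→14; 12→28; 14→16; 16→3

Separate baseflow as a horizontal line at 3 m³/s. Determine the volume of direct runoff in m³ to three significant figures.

V ≈ 9.72 × 10^5 m³

Direct-runoff ordinates (Q − Q_b): 0.0, 11.0, 35.0, 24.0, 16.0, 11.0, 25.0, 13.0, 0.0 m³/s.
ΣQ_DR = 135.0 m³/s.
With Δt = 2 h = 7200 s, V = ΣQ_DR · Δt = 135.0 × 7200 = 9.72 × 10^5 m³.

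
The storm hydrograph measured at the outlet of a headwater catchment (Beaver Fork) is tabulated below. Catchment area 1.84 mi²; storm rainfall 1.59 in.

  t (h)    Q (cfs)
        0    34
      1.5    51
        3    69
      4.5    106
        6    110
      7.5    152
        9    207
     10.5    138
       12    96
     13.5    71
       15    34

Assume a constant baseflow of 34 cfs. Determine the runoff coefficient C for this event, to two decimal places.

ΣQ_DR = 694.0 cfs; V = ΣQ_DR·Δt = 3.748 × 10^6 ft³.
Runoff depth d = V / A = 0.8767 in.
C = d / P = 0.8767 / 1.59 = 0.55.

C ≈ 0.55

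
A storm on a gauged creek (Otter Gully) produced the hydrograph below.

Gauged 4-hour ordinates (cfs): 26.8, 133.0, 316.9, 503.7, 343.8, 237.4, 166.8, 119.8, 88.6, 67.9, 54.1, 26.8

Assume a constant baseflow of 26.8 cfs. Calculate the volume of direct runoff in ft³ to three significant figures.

V ≈ 2.54 × 10^7 ft³

Direct-runoff ordinates (Q − Q_b): 0.0, 106.2, 290.1, 476.9, 317.0, 210.6, 140.0, 93.0, 61.8, 41.1, 27.3, 0.0 cfs.
ΣQ_DR = 1764 cfs.
With Δt = 4 h = 14400 s, V = ΣQ_DR · Δt = 1764 × 14400 = 2.54 × 10^7 ft³.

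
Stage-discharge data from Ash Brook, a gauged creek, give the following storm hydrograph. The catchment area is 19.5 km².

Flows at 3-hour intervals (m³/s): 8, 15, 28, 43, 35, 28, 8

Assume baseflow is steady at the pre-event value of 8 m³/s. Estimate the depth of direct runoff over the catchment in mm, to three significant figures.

d ≈ 60.4 mm

Direct runoff: 0.0, 7.0, 20.0, 35.0, 27.0, 20.0, 0.0 m³/s; ΣQ_DR = 109.0 m³/s.
V = ΣQ_DR · Δt = 109.0 × 10800 s = 1.177 × 10^6 m³.
Over A = 19.5 km², depth = V / A = 60.4 mm.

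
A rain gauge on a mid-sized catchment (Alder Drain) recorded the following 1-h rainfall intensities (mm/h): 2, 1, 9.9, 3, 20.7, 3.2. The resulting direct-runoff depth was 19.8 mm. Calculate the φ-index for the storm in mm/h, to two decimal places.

φ ≈ 5.40 mm/h

Only the 2 blocks with intensity above φ contribute runoff: 9.9, 20.7 mm/h.
Σ(I−φ)·Δt = d  ⇒  (9.9+20.7 − 2φ)·1 = 19.8
φ = (30.60 − 19.8/1) / 2 = 5.40 mm/h.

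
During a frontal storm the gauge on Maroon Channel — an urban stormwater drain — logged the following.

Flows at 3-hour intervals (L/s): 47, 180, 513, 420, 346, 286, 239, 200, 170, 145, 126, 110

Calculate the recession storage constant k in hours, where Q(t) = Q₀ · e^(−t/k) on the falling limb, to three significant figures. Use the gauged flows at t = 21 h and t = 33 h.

k ≈ 20.1 h

On the falling limb, Q drops from 200 to 110 L/s between t = 21 h and t = 33 h (Δt = 12 h).
k = −Δt / ln(Q₂/Q₁) = −12 / ln(110/200) = 20.1 h.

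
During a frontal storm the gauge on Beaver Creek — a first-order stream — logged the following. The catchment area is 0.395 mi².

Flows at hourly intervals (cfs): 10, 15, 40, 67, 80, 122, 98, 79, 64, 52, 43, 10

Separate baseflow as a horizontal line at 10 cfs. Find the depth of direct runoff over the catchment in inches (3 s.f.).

d ≈ 2.20 in

Direct runoff: 0.0, 5.0, 30.0, 57.0, 70.0, 112.0, 88.0, 69.0, 54.0, 42.0, 33.0, 0.0 cfs; ΣQ_DR = 560.0 cfs.
V = ΣQ_DR · Δt = 560.0 × 3600 s = 2.016 × 10^6 ft³.
Over A = 0.395 mi², depth = V / A = 2.20 in.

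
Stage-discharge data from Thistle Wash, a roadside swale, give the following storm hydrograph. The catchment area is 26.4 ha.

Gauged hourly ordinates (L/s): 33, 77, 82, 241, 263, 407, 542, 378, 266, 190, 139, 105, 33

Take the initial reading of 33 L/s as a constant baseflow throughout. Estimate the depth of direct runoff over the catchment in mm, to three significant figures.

d ≈ 31.7 mm

Direct runoff: 0.0, 44.0, 49.0, 208.0, 230.0, 374.0, 509.0, 345.0, 233.0, 157.0, 106.0, 72.0, 0.0 L/s; ΣQ_DR = 2327 L/s.
V = ΣQ_DR · Δt = 2327 × 3600 s = 8.377 × 10^6 L.
Over A = 26.4 ha, depth = V / A = 31.7 mm.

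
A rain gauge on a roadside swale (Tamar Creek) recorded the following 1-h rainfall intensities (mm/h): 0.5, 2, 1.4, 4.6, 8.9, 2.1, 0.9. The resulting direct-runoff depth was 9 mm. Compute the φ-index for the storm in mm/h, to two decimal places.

Only the 2 blocks with intensity above φ contribute runoff: 4.6, 8.9 mm/h.
Σ(I−φ)·Δt = d  ⇒  (4.6+8.9 − 2φ)·1 = 9
φ = (13.50 − 9/1) / 2 = 2.25 mm/h.

φ ≈ 2.25 mm/h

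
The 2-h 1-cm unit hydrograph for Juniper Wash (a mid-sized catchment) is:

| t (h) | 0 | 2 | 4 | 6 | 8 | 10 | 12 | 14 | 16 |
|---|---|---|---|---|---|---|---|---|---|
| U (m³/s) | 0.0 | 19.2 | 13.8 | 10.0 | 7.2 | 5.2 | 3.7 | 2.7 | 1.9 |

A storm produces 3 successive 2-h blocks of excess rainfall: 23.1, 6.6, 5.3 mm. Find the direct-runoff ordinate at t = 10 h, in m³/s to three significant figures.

By discrete convolution, Q_j = Σ (P_i / 10 mm) · U_{j−i}.
At t = 10 h (j=5): Q = (23.1/10)·5.2 + (6.6/10)·7.2 + (5.3/10)·10.0 = 22.1 m³/s.

Q ≈ 22.1 m³/s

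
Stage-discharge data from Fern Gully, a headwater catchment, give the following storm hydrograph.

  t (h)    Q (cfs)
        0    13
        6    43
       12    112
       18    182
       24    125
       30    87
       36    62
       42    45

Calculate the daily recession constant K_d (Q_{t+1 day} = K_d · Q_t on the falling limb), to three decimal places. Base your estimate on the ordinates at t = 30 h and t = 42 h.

Between t = 30 h and t = 42 h the flow falls from 87 to 45 cfs over 2×6 h = 12 h.
Per-interval ratio K = (45/87)^(1/2) = 0.7192; K_d = K^(24/6) = 0.268.

K_d ≈ 0.268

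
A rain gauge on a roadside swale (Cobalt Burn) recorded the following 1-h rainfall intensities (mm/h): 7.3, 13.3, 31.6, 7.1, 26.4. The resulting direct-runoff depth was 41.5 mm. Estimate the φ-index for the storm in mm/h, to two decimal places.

φ ≈ 9.93 mm/h

Only the 3 blocks with intensity above φ contribute runoff: 13.3, 31.6, 26.4 mm/h.
Σ(I−φ)·Δt = d  ⇒  (13.3+31.6+26.4 − 3φ)·1 = 41.5
φ = (71.30 − 41.5/1) / 3 = 9.93 mm/h.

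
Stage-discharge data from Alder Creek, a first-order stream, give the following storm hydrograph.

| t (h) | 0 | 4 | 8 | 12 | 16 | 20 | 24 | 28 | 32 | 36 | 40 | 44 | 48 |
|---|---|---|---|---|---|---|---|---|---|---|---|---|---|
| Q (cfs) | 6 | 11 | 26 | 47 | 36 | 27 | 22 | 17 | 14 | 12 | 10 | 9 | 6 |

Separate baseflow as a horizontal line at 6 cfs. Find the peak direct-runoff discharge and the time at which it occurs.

Q_p = 41.0 cfs at t = 12 h

Subtracting baseflow gives direct-runoff ordinates: 0.0, 5.0, 20.0, 41.0, 30.0, 21.0, 16.0, 11.0, 8.0, 6.0, 4.0, 3.0, 0.0 cfs.
The maximum is 41.0 cfs, occurring at the reading for t = 12 h.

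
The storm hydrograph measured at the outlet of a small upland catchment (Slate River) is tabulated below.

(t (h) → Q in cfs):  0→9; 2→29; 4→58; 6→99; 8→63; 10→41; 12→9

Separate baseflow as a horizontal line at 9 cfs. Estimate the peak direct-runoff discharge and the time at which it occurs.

Q_p = 90.0 cfs at t = 6 h

Subtracting baseflow gives direct-runoff ordinates: 0.0, 20.0, 49.0, 90.0, 54.0, 32.0, 0.0 cfs.
The maximum is 90.0 cfs, occurring at the reading for t = 6 h.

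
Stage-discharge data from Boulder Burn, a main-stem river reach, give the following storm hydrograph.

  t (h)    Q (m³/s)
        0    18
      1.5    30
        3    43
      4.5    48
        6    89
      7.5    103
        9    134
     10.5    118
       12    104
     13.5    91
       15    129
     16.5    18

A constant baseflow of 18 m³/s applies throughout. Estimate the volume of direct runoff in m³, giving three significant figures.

V ≈ 3.83 × 10^6 m³

Direct-runoff ordinates (Q − Q_b): 0.0, 12.0, 25.0, 30.0, 71.0, 85.0, 116.0, 100.0, 86.0, 73.0, 111.0, 0.0 m³/s.
ΣQ_DR = 709.0 m³/s.
With Δt = 1.5 h = 5400 s, V = ΣQ_DR · Δt = 709.0 × 5400 = 3.83 × 10^6 m³.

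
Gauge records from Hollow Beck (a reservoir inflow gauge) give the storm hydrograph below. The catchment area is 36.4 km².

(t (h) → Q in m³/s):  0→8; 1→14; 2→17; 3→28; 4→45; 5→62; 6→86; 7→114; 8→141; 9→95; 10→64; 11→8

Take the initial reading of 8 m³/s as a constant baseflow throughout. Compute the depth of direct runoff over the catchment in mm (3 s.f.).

Direct runoff: 0.0, 6.0, 9.0, 20.0, 37.0, 54.0, 78.0, 106.0, 133.0, 87.0, 56.0, 0.0 m³/s; ΣQ_DR = 586.0 m³/s.
V = ΣQ_DR · Δt = 586.0 × 3600 s = 2.110 × 10^6 m³.
Over A = 36.4 km², depth = V / A = 58.0 mm.

d ≈ 58.0 mm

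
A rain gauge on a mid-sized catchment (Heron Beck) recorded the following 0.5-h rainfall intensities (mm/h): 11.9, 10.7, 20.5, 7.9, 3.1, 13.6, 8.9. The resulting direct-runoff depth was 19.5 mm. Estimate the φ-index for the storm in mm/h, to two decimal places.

φ ≈ 5.75 mm/h

Only the 6 blocks with intensity above φ contribute runoff: 11.9, 10.7, 20.5, 7.9, 13.6, 8.9 mm/h.
Σ(I−φ)·Δt = d  ⇒  (11.9+10.7+20.5+7.9+13.6+8.9 − 6φ)·0.5 = 19.5
φ = (73.50 − 19.5/0.5) / 6 = 5.75 mm/h.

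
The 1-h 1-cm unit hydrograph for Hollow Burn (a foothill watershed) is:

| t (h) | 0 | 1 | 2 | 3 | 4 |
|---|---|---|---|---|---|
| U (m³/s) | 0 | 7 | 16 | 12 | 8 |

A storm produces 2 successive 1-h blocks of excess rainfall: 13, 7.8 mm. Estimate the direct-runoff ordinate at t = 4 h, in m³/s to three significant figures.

Q ≈ 19.8 m³/s

By discrete convolution, Q_j = Σ (P_i / 10 mm) · U_{j−i}.
At t = 4 h (j=4): Q = (13/10)·8 + (7.8/10)·12 = 19.8 m³/s.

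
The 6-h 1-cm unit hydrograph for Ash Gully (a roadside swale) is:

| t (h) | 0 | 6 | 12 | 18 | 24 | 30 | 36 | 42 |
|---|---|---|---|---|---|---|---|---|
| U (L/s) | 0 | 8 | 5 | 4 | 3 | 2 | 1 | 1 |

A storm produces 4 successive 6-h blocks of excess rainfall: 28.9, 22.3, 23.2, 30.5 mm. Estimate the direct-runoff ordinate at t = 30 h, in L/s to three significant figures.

By discrete convolution, Q_j = Σ (P_i / 10 mm) · U_{j−i}.
At t = 30 h (j=5): Q = (28.9/10)·2 + (22.3/10)·3 + (23.2/10)·4 + (30.5/10)·5 = 37.0 L/s.

Q ≈ 37.0 L/s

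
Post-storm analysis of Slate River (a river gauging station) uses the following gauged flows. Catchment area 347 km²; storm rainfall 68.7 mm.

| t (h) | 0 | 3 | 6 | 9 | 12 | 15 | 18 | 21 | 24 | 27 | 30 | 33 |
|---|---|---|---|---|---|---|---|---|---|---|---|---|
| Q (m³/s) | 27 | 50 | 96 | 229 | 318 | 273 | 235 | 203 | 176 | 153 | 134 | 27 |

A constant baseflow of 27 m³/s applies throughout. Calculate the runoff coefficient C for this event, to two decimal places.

ΣQ_DR = 1597 m³/s; V = ΣQ_DR·Δt = 1.725 × 10^7 m³.
Runoff depth d = V / A = 49.70 mm.
C = d / P = 49.70 / 68.7 = 0.72.

C ≈ 0.72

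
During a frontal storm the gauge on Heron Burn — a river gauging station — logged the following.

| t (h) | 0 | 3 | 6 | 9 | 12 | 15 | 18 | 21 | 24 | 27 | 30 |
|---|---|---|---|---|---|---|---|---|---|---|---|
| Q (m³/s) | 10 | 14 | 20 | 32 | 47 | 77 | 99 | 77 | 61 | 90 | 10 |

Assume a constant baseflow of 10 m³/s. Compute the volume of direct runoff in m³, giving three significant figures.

Direct-runoff ordinates (Q − Q_b): 0.0, 4.0, 10.0, 22.0, 37.0, 67.0, 89.0, 67.0, 51.0, 80.0, 0.0 m³/s.
ΣQ_DR = 427.0 m³/s.
With Δt = 3 h = 10800 s, V = ΣQ_DR · Δt = 427.0 × 10800 = 4.61 × 10^6 m³.

V ≈ 4.61 × 10^6 m³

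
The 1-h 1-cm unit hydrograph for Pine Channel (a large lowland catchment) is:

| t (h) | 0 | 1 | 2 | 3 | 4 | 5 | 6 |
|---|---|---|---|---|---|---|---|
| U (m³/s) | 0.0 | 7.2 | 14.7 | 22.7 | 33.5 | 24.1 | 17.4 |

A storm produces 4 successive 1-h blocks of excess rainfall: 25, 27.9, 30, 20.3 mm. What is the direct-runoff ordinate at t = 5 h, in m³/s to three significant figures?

By discrete convolution, Q_j = Σ (P_i / 10 mm) · U_{j−i}.
At t = 5 h (j=5): Q = (25/10)·24.1 + (27.9/10)·33.5 + (30/10)·22.7 + (20.3/10)·14.7 = 252 m³/s.

Q ≈ 252 m³/s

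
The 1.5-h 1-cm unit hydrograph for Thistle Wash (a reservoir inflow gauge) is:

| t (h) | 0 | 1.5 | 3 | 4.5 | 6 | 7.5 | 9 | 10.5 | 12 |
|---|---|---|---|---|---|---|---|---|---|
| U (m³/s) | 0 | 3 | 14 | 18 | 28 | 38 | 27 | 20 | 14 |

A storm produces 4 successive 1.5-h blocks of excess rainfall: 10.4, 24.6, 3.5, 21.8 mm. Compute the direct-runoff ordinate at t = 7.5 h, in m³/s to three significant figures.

Q ≈ 145 m³/s

By discrete convolution, Q_j = Σ (P_i / 10 mm) · U_{j−i}.
At t = 7.5 h (j=5): Q = (10.4/10)·38 + (24.6/10)·28 + (3.5/10)·18 + (21.8/10)·14 = 145 m³/s.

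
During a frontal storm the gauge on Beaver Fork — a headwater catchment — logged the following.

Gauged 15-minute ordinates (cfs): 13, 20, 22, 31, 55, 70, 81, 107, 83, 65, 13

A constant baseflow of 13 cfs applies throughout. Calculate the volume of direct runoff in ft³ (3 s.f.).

V ≈ 3.75 × 10^5 ft³

Direct-runoff ordinates (Q − Q_b): 0.0, 7.0, 9.0, 18.0, 42.0, 57.0, 68.0, 94.0, 70.0, 52.0, 0.0 cfs.
ΣQ_DR = 417.0 cfs.
With Δt = 0.25 h = 900 s, V = ΣQ_DR · Δt = 417.0 × 900 = 3.75 × 10^5 ft³.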